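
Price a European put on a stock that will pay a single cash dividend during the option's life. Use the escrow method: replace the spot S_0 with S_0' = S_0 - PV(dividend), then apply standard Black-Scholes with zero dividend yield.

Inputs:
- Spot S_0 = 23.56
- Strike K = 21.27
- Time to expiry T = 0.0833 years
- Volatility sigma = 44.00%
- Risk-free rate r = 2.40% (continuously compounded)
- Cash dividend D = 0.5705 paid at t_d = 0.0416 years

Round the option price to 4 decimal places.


PV(D) = D * exp(-r * t_d) = 0.5705 * 0.99900210 = 0.56993070
S_0' = S_0 - PV(D) = 23.5600 - 0.56993070 = 22.99006930
d1 = (ln(S_0'/K) + (r + sigma^2/2)*T) / (sigma*sqrt(T)) = 0.69159950
d2 = d1 - sigma*sqrt(T) = 0.56460785
exp(-rT) = 0.99800280
N(-d1) = 0.24459444; N(-d2) = 0.28617026
P = K * exp(-rT) * N(-d2) - S_0' * N(-d1) = 21.2700 * 0.99800280 * 0.28617026 - 22.99006930 * 0.24459444 = 0.4514

Answer: Price = 0.4514


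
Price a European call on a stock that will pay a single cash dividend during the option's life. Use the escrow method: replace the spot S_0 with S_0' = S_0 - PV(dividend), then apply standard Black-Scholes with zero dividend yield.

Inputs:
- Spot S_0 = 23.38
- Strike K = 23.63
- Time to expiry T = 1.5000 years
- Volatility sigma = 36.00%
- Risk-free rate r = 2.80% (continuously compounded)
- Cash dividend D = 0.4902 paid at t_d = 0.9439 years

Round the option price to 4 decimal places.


PV(D) = D * exp(-r * t_d) = 0.4902 * 0.97391699 = 0.47741411
S_0' = S_0 - PV(D) = 23.3800 - 0.47741411 = 22.90258589
d1 = (ln(S_0'/K) + (r + sigma^2/2)*T) / (sigma*sqrt(T)) = 0.24479641
d2 = d1 - sigma*sqrt(T) = -0.19611174
exp(-rT) = 0.95886978
N(d1) = 0.59669296; N(d2) = 0.42226135
C = S_0' * N(d1) - K * exp(-rT) * N(d2) = 22.90258589 * 0.59669296 - 23.6300 * 0.95886978 * 0.42226135 = 4.0982

Answer: Price = 4.0982


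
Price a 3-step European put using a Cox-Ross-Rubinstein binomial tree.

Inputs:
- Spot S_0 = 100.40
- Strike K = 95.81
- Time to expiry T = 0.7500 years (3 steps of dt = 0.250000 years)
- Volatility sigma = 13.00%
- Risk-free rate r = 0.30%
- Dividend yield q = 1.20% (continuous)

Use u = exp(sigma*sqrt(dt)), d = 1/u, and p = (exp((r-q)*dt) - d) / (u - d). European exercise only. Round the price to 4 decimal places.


Answer: Price = V(0,0) = 2.6867

Derivation:
dt = T/N = 0.250000
u = exp(sigma*sqrt(dt)) = 1.067159; d = 1/u = 0.937067
p = (exp((r-q)*dt) - d) / (u - d) = 0.466480
Discount per step: exp(-r*dt) = 0.999250
Stock lattice S(k, i) with i counting down-moves:
  k=0: S(0,0) = 100.4000
  k=1: S(1,0) = 107.1428; S(1,1) = 94.0816
  k=2: S(2,0) = 114.3384; S(2,1) = 100.4000; S(2,2) = 88.1608
  k=3: S(3,0) = 122.0172; S(3,1) = 107.1428; S(3,2) = 94.0816; S(3,3) = 82.6126
Terminal payoffs V(N, i) = max(K - S_T, 0):
  V(3,0) = 0.000000; V(3,1) = 0.000000; V(3,2) = 1.728427; V(3,3) = 13.197400
Backward induction: V(k, i) = exp(-r*dt) * [p * V(k+1, i) + (1-p) * V(k+1, i+1)].
  V(2,0) = exp(-r*dt) * [p*0.000000 + (1-p)*0.000000] = 0.000000
  V(2,1) = exp(-r*dt) * [p*0.000000 + (1-p)*1.728427] = 0.921459
  V(2,2) = exp(-r*dt) * [p*1.728427 + (1-p)*13.197400] = 7.841474
  V(1,0) = exp(-r*dt) * [p*0.000000 + (1-p)*0.921459] = 0.491249
  V(1,1) = exp(-r*dt) * [p*0.921459 + (1-p)*7.841474] = 4.609969
  V(0,0) = exp(-r*dt) * [p*0.491249 + (1-p)*4.609969] = 2.686654


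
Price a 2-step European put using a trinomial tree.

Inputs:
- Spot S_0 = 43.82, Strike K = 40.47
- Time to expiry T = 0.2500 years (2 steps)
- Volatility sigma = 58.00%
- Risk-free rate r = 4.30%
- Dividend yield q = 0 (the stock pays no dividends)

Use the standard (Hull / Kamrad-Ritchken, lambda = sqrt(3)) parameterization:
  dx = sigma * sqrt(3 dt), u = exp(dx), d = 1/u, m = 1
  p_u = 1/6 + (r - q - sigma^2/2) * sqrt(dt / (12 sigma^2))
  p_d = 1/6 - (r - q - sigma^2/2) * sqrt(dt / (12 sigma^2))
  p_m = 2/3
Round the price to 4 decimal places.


dt = T/N = 0.125000; dx = sigma*sqrt(3*dt) = 0.355176
u = exp(dx) = 1.426432; d = 1/u = 0.701050
p_u = 0.144635, p_m = 0.666667, p_d = 0.188698
Discount per step: exp(-r*dt) = 0.994639
Stock lattice S(k, j) with j the centered position index:
  k=0: S(0,+0) = 43.8200
  k=1: S(1,-1) = 30.7200; S(1,+0) = 43.8200; S(1,+1) = 62.5062
  k=2: S(2,-2) = 21.5363; S(2,-1) = 30.7200; S(2,+0) = 43.8200; S(2,+1) = 62.5062; S(2,+2) = 89.1609
Terminal payoffs V(N, j) = max(K - S_T, 0):
  V(2,-2) = 18.933734; V(2,-1) = 9.749987; V(2,+0) = 0.000000; V(2,+1) = 0.000000; V(2,+2) = 0.000000
Backward induction: V(k, j) = exp(-r*dt) * [p_u * V(k+1, j+1) + p_m * V(k+1, j) + p_d * V(k+1, j-1)]
  V(1,-1) = exp(-r*dt) * [p_u*0.000000 + p_m*9.749987 + p_d*18.933734] = 10.018753
  V(1,+0) = exp(-r*dt) * [p_u*0.000000 + p_m*0.000000 + p_d*9.749987] = 1.829941
  V(1,+1) = exp(-r*dt) * [p_u*0.000000 + p_m*0.000000 + p_d*0.000000] = 0.000000
  V(0,+0) = exp(-r*dt) * [p_u*0.000000 + p_m*1.829941 + p_d*10.018753] = 3.093805

Answer: Price = V(0,0) = 3.0938


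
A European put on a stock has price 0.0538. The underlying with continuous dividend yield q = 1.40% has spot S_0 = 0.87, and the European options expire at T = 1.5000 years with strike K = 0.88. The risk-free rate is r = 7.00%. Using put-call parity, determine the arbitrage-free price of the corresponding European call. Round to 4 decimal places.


Put-call parity: C - P = S_0 * exp(-qT) - K * exp(-rT).
S_0 * exp(-qT) = 0.8700 * 0.97921896 = 0.85192050
K * exp(-rT) = 0.8800 * 0.90032452 = 0.79228558
C = P + S*exp(-qT) - K*exp(-rT)
C = 0.0538 + 0.85192050 - 0.79228558 = 0.1134

Answer: Call price = 0.1134


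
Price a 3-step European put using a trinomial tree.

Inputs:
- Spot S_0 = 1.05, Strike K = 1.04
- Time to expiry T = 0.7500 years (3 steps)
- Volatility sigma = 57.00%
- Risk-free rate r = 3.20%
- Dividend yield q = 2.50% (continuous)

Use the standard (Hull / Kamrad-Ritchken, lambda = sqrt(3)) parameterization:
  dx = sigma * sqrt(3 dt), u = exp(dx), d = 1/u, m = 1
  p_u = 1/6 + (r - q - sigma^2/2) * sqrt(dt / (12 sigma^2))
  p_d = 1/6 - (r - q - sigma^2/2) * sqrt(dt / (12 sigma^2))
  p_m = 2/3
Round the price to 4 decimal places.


Answer: Price = V(0,0) = 0.1740

Derivation:
dt = T/N = 0.250000; dx = sigma*sqrt(3*dt) = 0.493634
u = exp(dx) = 1.638260; d = 1/u = 0.610404
p_u = 0.127303, p_m = 0.666667, p_d = 0.206030
Discount per step: exp(-r*dt) = 0.992032
Stock lattice S(k, j) with j the centered position index:
  k=0: S(0,+0) = 1.0500
  k=1: S(1,-1) = 0.6409; S(1,+0) = 1.0500; S(1,+1) = 1.7202
  k=2: S(2,-2) = 0.3912; S(2,-1) = 0.6409; S(2,+0) = 1.0500; S(2,+1) = 1.7202; S(2,+2) = 2.8181
  k=3: S(3,-3) = 0.2388; S(3,-2) = 0.3912; S(3,-1) = 0.6409; S(3,+0) = 1.0500; S(3,+1) = 1.7202; S(3,+2) = 2.8181; S(3,+3) = 4.6168
Terminal payoffs V(N, j) = max(K - S_T, 0):
  V(3,-3) = 0.801196; V(3,-2) = 0.648777; V(3,-1) = 0.399076; V(3,+0) = 0.000000; V(3,+1) = 0.000000; V(3,+2) = 0.000000; V(3,+3) = 0.000000
Backward induction: V(k, j) = exp(-r*dt) * [p_u * V(k+1, j+1) + p_m * V(k+1, j) + p_d * V(k+1, j-1)]
  V(2,-2) = exp(-r*dt) * [p_u*0.399076 + p_m*0.648777 + p_d*0.801196] = 0.643226
  V(2,-1) = exp(-r*dt) * [p_u*0.000000 + p_m*0.399076 + p_d*0.648777] = 0.396533
  V(2,+0) = exp(-r*dt) * [p_u*0.000000 + p_m*0.000000 + p_d*0.399076] = 0.081567
  V(2,+1) = exp(-r*dt) * [p_u*0.000000 + p_m*0.000000 + p_d*0.000000] = 0.000000
  V(2,+2) = exp(-r*dt) * [p_u*0.000000 + p_m*0.000000 + p_d*0.000000] = 0.000000
  V(1,-1) = exp(-r*dt) * [p_u*0.081567 + p_m*0.396533 + p_d*0.643226] = 0.404018
  V(1,+0) = exp(-r*dt) * [p_u*0.000000 + p_m*0.081567 + p_d*0.396533] = 0.134991
  V(1,+1) = exp(-r*dt) * [p_u*0.000000 + p_m*0.000000 + p_d*0.081567] = 0.016671
  V(0,+0) = exp(-r*dt) * [p_u*0.016671 + p_m*0.134991 + p_d*0.404018] = 0.173959


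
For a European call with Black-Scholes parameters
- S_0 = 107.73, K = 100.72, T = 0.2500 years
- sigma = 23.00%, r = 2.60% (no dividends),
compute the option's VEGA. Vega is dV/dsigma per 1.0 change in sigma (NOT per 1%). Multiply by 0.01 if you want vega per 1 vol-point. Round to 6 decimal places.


Answer: Vega = 16.830181

Derivation:
d1 = 0.6990974537; d2 = 0.5840974537
phi(d1) = 0.3124511450; exp(-qT) = 1.0000000000; exp(-rT) = 0.9935210793
Vega = S * exp(-qT) * phi(d1) * sqrt(T) = 107.7300 * 1.0000000000 * 0.3124511450 * 0.5000000000 = 16.830181


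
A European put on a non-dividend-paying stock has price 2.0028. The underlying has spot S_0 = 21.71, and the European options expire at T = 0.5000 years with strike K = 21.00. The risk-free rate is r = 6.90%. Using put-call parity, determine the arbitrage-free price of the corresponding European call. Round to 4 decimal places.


Answer: Call price = 3.4249

Derivation:
Put-call parity: C - P = S_0 * exp(-qT) - K * exp(-rT).
S_0 * exp(-qT) = 21.7100 * 1.00000000 = 21.71000000
K * exp(-rT) = 21.0000 * 0.96608834 = 20.28785513
C = P + S*exp(-qT) - K*exp(-rT)
C = 2.0028 + 21.71000000 - 20.28785513 = 3.4249


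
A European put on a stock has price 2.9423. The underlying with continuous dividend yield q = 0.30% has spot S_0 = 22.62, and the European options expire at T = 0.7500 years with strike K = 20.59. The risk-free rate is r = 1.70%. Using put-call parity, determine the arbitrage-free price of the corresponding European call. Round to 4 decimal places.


Answer: Call price = 5.1823

Derivation:
Put-call parity: C - P = S_0 * exp(-qT) - K * exp(-rT).
S_0 * exp(-qT) = 22.6200 * 0.99775253 = 22.56916221
K * exp(-rT) = 20.5900 * 0.98733094 = 20.32914399
C = P + S*exp(-qT) - K*exp(-rT)
C = 2.9423 + 22.56916221 - 20.32914399 = 5.1823


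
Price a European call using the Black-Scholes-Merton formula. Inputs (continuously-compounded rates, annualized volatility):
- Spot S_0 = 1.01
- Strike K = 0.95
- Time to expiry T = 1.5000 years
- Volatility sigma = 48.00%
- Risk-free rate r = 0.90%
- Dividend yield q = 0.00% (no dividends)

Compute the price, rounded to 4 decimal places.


Answer: Price = 0.2632

Derivation:
d1 = (ln(S/K) + (r - q + 0.5*sigma^2) * T) / (sigma * sqrt(T)) = 0.42108026
d2 = d1 - sigma * sqrt(T) = -0.16679728
exp(-rT) = 0.98659072; exp(-qT) = 1.00000000
C = S_0 * exp(-qT) * N(d1) - K * exp(-rT) * N(d2)
N(d1) = 0.66315176; N(d2) = 0.43376478
C = 1.0100 * 1.00000000 * 0.66315176 - 0.9500 * 0.98659072 * 0.43376478 = 0.2632


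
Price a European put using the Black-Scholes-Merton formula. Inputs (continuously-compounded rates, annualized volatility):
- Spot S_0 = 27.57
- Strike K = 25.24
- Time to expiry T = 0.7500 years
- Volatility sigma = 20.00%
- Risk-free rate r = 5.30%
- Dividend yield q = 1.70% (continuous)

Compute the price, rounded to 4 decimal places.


Answer: Price = 0.6723

Derivation:
d1 = (ln(S/K) + (r - q + 0.5*sigma^2) * T) / (sigma * sqrt(T)) = 0.75227694
d2 = d1 - sigma * sqrt(T) = 0.57907185
exp(-rT) = 0.96102967; exp(-qT) = 0.98733094
P = K * exp(-rT) * N(-d2) - S_0 * exp(-qT) * N(-d1)
N(-d1) = 0.22594227; N(-d2) = 0.28127035
P = 25.2400 * 0.96102967 * 0.28127035 - 27.5700 * 0.98733094 * 0.22594227 = 0.6723


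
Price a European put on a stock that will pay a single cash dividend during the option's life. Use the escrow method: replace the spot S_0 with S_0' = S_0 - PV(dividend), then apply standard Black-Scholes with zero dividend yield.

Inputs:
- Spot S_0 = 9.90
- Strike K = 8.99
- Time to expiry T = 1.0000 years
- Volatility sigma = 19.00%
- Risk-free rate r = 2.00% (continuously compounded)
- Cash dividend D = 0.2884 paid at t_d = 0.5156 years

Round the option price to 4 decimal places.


Answer: Price = 0.3679

Derivation:
PV(D) = D * exp(-r * t_d) = 0.2884 * 0.98974099 = 0.28544130
S_0' = S_0 - PV(D) = 9.9000 - 0.28544130 = 9.61455870
d1 = (ln(S_0'/K) + (r + sigma^2/2)*T) / (sigma*sqrt(T)) = 0.55376649
d2 = d1 - sigma*sqrt(T) = 0.36376649
exp(-rT) = 0.98019867
N(-d1) = 0.28986933; N(-d2) = 0.35801620
P = K * exp(-rT) * N(-d2) - S_0' * N(-d1) = 8.9900 * 0.98019867 * 0.35801620 - 9.61455870 * 0.28986933 = 0.3679


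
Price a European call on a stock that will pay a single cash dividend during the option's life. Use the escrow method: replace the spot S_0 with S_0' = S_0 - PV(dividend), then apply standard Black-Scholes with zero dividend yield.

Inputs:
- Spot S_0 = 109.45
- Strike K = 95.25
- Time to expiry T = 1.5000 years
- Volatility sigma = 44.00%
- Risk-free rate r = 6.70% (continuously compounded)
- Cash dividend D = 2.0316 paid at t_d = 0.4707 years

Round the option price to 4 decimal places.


Answer: Price = 32.8942

Derivation:
PV(D) = D * exp(-r * t_d) = 2.0316 * 0.96895520 = 1.96852939
S_0' = S_0 - PV(D) = 109.4500 - 1.96852939 = 107.48147061
d1 = (ln(S_0'/K) + (r + sigma^2/2)*T) / (sigma*sqrt(T)) = 0.68012950
d2 = d1 - sigma*sqrt(T) = 0.14124176
exp(-rT) = 0.90438511
N(d1) = 0.75178877; N(d2) = 0.55616052
C = S_0' * N(d1) - K * exp(-rT) * N(d2) = 107.48147061 * 0.75178877 - 95.2500 * 0.90438511 * 0.55616052 = 32.8942


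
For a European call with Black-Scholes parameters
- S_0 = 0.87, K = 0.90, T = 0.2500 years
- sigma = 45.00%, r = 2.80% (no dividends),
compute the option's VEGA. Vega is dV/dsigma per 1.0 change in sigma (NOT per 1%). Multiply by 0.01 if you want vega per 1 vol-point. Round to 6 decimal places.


d1 = -0.0070624519; d2 = -0.2320624519
phi(d1) = 0.3989323313; exp(-qT) = 1.0000000000; exp(-rT) = 0.9930244429
Vega = S * exp(-qT) * phi(d1) * sqrt(T) = 0.8700 * 1.0000000000 * 0.3989323313 * 0.5000000000 = 0.173536

Answer: Vega = 0.173536


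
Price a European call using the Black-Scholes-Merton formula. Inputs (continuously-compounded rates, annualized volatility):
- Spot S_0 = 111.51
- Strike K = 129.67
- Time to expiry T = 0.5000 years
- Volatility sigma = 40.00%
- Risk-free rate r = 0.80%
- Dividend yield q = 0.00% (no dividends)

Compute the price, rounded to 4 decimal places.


d1 = (ln(S/K) + (r - q + 0.5*sigma^2) * T) / (sigma * sqrt(T)) = -0.37787252
d2 = d1 - sigma * sqrt(T) = -0.66071523
exp(-rT) = 0.99600799; exp(-qT) = 1.00000000
C = S_0 * exp(-qT) * N(d1) - K * exp(-rT) * N(d2)
N(d1) = 0.35276265; N(d2) = 0.25439748
C = 111.5100 * 1.00000000 * 0.35276265 - 129.6700 * 0.99600799 * 0.25439748 = 6.4805

Answer: Price = 6.4805


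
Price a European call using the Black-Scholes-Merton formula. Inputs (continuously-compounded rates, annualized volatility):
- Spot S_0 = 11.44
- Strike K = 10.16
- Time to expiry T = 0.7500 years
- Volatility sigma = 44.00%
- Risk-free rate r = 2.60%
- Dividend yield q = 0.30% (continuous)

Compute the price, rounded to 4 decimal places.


Answer: Price = 2.4406

Derivation:
d1 = (ln(S/K) + (r - q + 0.5*sigma^2) * T) / (sigma * sqrt(T)) = 0.54719039
d2 = d1 - sigma * sqrt(T) = 0.16613922
exp(-rT) = 0.98068890; exp(-qT) = 0.99775253
C = S_0 * exp(-qT) * N(d1) - K * exp(-rT) * N(d2)
N(d1) = 0.70787603; N(d2) = 0.56597630
C = 11.4400 * 0.99775253 * 0.70787603 - 10.1600 * 0.98068890 * 0.56597630 = 2.4406


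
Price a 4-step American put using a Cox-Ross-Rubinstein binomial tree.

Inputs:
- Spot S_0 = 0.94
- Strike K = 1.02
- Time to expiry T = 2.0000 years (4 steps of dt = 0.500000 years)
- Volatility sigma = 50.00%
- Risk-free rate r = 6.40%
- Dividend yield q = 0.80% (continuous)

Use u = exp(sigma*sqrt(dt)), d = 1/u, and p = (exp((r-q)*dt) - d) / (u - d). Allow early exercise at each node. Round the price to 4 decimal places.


Answer: Price = V(0,0) = 0.2586

Derivation:
dt = T/N = 0.500000
u = exp(sigma*sqrt(dt)) = 1.424119; d = 1/u = 0.702189
p = (exp((r-q)*dt) - d) / (u - d) = 0.451854
Discount per step: exp(-r*dt) = 0.968507
Stock lattice S(k, i) with i counting down-moves:
  k=0: S(0,0) = 0.9400
  k=1: S(1,0) = 1.3387; S(1,1) = 0.6601
  k=2: S(2,0) = 1.9064; S(2,1) = 0.9400; S(2,2) = 0.4635
  k=3: S(3,0) = 2.7150; S(3,1) = 1.3387; S(3,2) = 0.6601; S(3,3) = 0.3255
  k=4: S(4,0) = 3.8665; S(4,1) = 1.9064; S(4,2) = 0.9400; S(4,3) = 0.4635; S(4,4) = 0.2285
Terminal payoffs V(N, i) = max(K - S_T, 0):
  V(4,0) = 0.000000; V(4,1) = 0.000000; V(4,2) = 0.080000; V(4,3) = 0.556515; V(4,4) = 0.791470
Backward induction: V(k, i) = exp(-r*dt) * [p * V(k+1, i) + (1-p) * V(k+1, i+1)]; then take max(V_cont, immediate exercise) for American.
  V(3,0) = exp(-r*dt) * [p*0.000000 + (1-p)*0.000000] = 0.000000; exercise = 0.000000; V(3,0) = max -> 0.000000
  V(3,1) = exp(-r*dt) * [p*0.000000 + (1-p)*0.080000] = 0.042471; exercise = 0.000000; V(3,1) = max -> 0.042471
  V(3,2) = exp(-r*dt) * [p*0.080000 + (1-p)*0.556515] = 0.330454; exercise = 0.359943; V(3,2) = max -> 0.359943
  V(3,3) = exp(-r*dt) * [p*0.556515 + (1-p)*0.791470] = 0.663722; exercise = 0.694546; V(3,3) = max -> 0.694546
  V(2,0) = exp(-r*dt) * [p*0.000000 + (1-p)*0.042471] = 0.022547; exercise = 0.000000; V(2,0) = max -> 0.022547
  V(2,1) = exp(-r*dt) * [p*0.042471 + (1-p)*0.359943] = 0.209674; exercise = 0.080000; V(2,1) = max -> 0.209674
  V(2,2) = exp(-r*dt) * [p*0.359943 + (1-p)*0.694546] = 0.526242; exercise = 0.556515; V(2,2) = max -> 0.556515
  V(1,0) = exp(-r*dt) * [p*0.022547 + (1-p)*0.209674] = 0.121179; exercise = 0.000000; V(1,0) = max -> 0.121179
  V(1,1) = exp(-r*dt) * [p*0.209674 + (1-p)*0.556515] = 0.387203; exercise = 0.359943; V(1,1) = max -> 0.387203
  V(0,0) = exp(-r*dt) * [p*0.121179 + (1-p)*0.387203] = 0.258590; exercise = 0.080000; V(0,0) = max -> 0.258590


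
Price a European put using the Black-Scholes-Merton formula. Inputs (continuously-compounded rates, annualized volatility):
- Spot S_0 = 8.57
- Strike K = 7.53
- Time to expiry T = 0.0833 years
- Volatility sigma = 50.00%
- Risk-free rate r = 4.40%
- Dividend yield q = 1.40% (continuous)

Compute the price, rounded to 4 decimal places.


Answer: Price = 0.1131

Derivation:
d1 = (ln(S/K) + (r - q + 0.5*sigma^2) * T) / (sigma * sqrt(T)) = 0.98597100
d2 = d1 - sigma * sqrt(T) = 0.84166231
exp(-rT) = 0.99634151; exp(-qT) = 0.99883448
P = K * exp(-rT) * N(-d2) - S_0 * exp(-qT) * N(-d1)
N(-d1) = 0.16207367; N(-d2) = 0.19998850
P = 7.5300 * 0.99634151 * 0.19998850 - 8.5700 * 0.99883448 * 0.16207367 = 0.1131


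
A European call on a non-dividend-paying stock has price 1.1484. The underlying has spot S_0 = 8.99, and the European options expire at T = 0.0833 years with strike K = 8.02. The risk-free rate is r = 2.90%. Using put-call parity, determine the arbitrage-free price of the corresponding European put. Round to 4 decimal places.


Answer: Put price = 0.1590

Derivation:
Put-call parity: C - P = S_0 * exp(-qT) - K * exp(-rT).
S_0 * exp(-qT) = 8.9900 * 1.00000000 = 8.99000000
K * exp(-rT) = 8.0200 * 0.99758722 = 8.00064947
P = C - S*exp(-qT) + K*exp(-rT)
P = 1.1484 - 8.99000000 + 8.00064947 = 0.1590


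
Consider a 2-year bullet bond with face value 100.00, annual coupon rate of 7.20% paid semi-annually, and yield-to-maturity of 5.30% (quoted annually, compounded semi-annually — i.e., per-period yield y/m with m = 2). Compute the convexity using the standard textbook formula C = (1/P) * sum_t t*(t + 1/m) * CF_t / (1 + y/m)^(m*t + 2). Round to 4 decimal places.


Answer: Convexity = 4.4300

Derivation:
Coupon per period c = face * coupon_rate / m = 3.600000
Periods per year m = 2; per-period yield y/m = 0.026500
Number of cashflows N = 4
Cashflows (t years, CF_t, discount factor 1/(1+y/m)^(m*t), PV):
  t = 0.5000: CF_t = 3.600000, DF = 0.974184, PV = 3.507063
  t = 1.0000: CF_t = 3.600000, DF = 0.949035, PV = 3.416525
  t = 1.5000: CF_t = 3.600000, DF = 0.924535, PV = 3.328324
  t = 2.0000: CF_t = 103.600000, DF = 0.900667, PV = 93.309087
Price P = sum_t PV_t = 103.560999
Convexity numerator sum_t t*(t + 1/m) * CF_t / (1+y/m)^(m*t + 2):
  t = 0.5000: term = 1.664162
  t = 1.0000: term = 4.863601
  t = 1.5000: term = 9.476086
  t = 2.0000: term = 442.767808
Convexity = (1/P) * sum = 458.771657 / 103.560999 = 4.429966


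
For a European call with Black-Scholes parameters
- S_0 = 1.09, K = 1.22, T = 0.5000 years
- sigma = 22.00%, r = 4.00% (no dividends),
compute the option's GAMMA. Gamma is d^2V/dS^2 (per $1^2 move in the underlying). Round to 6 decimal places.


Answer: Gamma = 2.057419

Derivation:
d1 = -0.5179439053; d2 = -0.6735073972
phi(d1) = 0.3488645721; exp(-qT) = 1.0000000000; exp(-rT) = 0.9801986733
Gamma = exp(-qT) * phi(d1) / (S * sigma * sqrt(T)) = 1.0000000000 * 0.3488645721 / (1.0900 * 0.2200 * 0.7071067812) = 2.057419


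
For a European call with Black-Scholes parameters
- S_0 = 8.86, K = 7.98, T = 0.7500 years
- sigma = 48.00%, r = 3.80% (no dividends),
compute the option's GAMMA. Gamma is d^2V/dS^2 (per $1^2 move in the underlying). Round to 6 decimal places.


d1 = 0.5280550283; d2 = 0.1123628344
phi(d1) = 0.3470246064; exp(-qT) = 1.0000000000; exp(-rT) = 0.9719022941
Gamma = exp(-qT) * phi(d1) / (S * sigma * sqrt(T)) = 1.0000000000 * 0.3470246064 / (8.8600 * 0.4800 * 0.8660254038) = 0.094223

Answer: Gamma = 0.094223


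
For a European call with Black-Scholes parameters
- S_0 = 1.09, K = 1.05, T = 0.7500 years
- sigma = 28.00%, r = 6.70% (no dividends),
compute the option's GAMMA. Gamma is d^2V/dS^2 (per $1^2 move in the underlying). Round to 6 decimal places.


Answer: Gamma = 1.343412

Derivation:
d1 = 0.4826546475; d2 = 0.2401675344
phi(d1) = 0.3550785354; exp(-qT) = 1.0000000000; exp(-rT) = 0.9509916469
Gamma = exp(-qT) * phi(d1) / (S * sigma * sqrt(T)) = 1.0000000000 * 0.3550785354 / (1.0900 * 0.2800 * 0.8660254038) = 1.343412


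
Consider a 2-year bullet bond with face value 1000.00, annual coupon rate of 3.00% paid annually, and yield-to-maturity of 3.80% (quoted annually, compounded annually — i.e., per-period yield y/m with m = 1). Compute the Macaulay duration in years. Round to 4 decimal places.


Answer: Macaulay duration = 1.9707 years

Derivation:
Coupon per period c = face * coupon_rate / m = 30.000000
Periods per year m = 1; per-period yield y/m = 0.038000
Number of cashflows N = 2
Cashflows (t years, CF_t, discount factor 1/(1+y/m)^(m*t), PV):
  t = 1.0000: CF_t = 30.000000, DF = 0.963391, PV = 28.901734
  t = 2.0000: CF_t = 1030.000000, DF = 0.928122, PV = 955.966157
Price P = sum_t PV_t = 984.867891
Macaulay numerator sum_t t * PV_t:
  t * PV_t at t = 1.0000: 28.901734
  t * PV_t at t = 2.0000: 1911.932314
Macaulay duration D = (sum_t t * PV_t) / P = 1940.834048 / 984.867891 = 1.970654


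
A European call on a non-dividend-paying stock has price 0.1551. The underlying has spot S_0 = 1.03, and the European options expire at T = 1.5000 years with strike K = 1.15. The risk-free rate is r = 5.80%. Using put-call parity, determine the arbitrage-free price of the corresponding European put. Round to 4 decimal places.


Answer: Put price = 0.1793

Derivation:
Put-call parity: C - P = S_0 * exp(-qT) - K * exp(-rT).
S_0 * exp(-qT) = 1.0300 * 1.00000000 = 1.03000000
K * exp(-rT) = 1.1500 * 0.91667710 = 1.05417866
P = C - S*exp(-qT) + K*exp(-rT)
P = 0.1551 - 1.03000000 + 1.05417866 = 0.1793


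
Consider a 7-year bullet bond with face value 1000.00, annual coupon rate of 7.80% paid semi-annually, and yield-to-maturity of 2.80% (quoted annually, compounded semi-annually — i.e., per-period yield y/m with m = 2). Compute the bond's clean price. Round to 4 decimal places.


Coupon per period c = face * coupon_rate / m = 39.000000
Periods per year m = 2; per-period yield y/m = 0.014000
Number of cashflows N = 14
Cashflows (t years, CF_t, discount factor 1/(1+y/m)^(m*t), PV):
  t = 0.5000: CF_t = 39.000000, DF = 0.986193, PV = 38.461538
  t = 1.0000: CF_t = 39.000000, DF = 0.972577, PV = 37.930511
  t = 1.5000: CF_t = 39.000000, DF = 0.959149, PV = 37.406816
  t = 2.0000: CF_t = 39.000000, DF = 0.945906, PV = 36.890351
  t = 2.5000: CF_t = 39.000000, DF = 0.932847, PV = 36.381017
  t = 3.0000: CF_t = 39.000000, DF = 0.919967, PV = 35.878715
  t = 3.5000: CF_t = 39.000000, DF = 0.907265, PV = 35.383348
  t = 4.0000: CF_t = 39.000000, DF = 0.894739, PV = 34.894820
  t = 4.5000: CF_t = 39.000000, DF = 0.882386, PV = 34.413038
  t = 5.0000: CF_t = 39.000000, DF = 0.870203, PV = 33.937907
  t = 5.5000: CF_t = 39.000000, DF = 0.858188, PV = 33.469336
  t = 6.0000: CF_t = 39.000000, DF = 0.846339, PV = 33.007235
  t = 6.5000: CF_t = 39.000000, DF = 0.834654, PV = 32.551514
  t = 7.0000: CF_t = 1039.000000, DF = 0.823130, PV = 855.232463
Price P = sum_t PV_t = 1315.838610

Answer: Price = 1315.8386


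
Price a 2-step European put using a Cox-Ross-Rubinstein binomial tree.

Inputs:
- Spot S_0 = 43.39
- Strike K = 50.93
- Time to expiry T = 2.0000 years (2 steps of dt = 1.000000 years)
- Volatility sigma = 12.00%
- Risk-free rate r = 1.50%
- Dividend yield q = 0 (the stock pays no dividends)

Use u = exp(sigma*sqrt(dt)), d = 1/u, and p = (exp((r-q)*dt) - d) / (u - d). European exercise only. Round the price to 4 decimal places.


dt = T/N = 1.000000
u = exp(sigma*sqrt(dt)) = 1.127497; d = 1/u = 0.886920
p = (exp((r-q)*dt) - d) / (u - d) = 0.532856
Discount per step: exp(-r*dt) = 0.985112
Stock lattice S(k, i) with i counting down-moves:
  k=0: S(0,0) = 43.3900
  k=1: S(1,0) = 48.9221; S(1,1) = 38.4835
  k=2: S(2,0) = 55.1595; S(2,1) = 43.3900; S(2,2) = 34.1318
Terminal payoffs V(N, i) = max(K - S_T, 0):
  V(2,0) = 0.000000; V(2,1) = 7.540000; V(2,2) = 16.798217
Backward induction: V(k, i) = exp(-r*dt) * [p * V(k+1, i) + (1-p) * V(k+1, i+1)].
  V(1,0) = exp(-r*dt) * [p*0.000000 + (1-p)*7.540000] = 3.469825
  V(1,1) = exp(-r*dt) * [p*7.540000 + (1-p)*16.798217] = 11.688273
  V(0,0) = exp(-r*dt) * [p*3.469825 + (1-p)*11.688273] = 7.200205

Answer: Price = V(0,0) = 7.2002


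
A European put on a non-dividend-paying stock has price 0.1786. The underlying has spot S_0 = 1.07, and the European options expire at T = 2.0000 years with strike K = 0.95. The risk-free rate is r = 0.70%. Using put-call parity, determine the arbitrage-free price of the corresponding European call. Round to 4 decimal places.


Put-call parity: C - P = S_0 * exp(-qT) - K * exp(-rT).
S_0 * exp(-qT) = 1.0700 * 1.00000000 = 1.07000000
K * exp(-rT) = 0.9500 * 0.98609754 = 0.93679267
C = P + S*exp(-qT) - K*exp(-rT)
C = 0.1786 + 1.07000000 - 0.93679267 = 0.3118

Answer: Call price = 0.3118


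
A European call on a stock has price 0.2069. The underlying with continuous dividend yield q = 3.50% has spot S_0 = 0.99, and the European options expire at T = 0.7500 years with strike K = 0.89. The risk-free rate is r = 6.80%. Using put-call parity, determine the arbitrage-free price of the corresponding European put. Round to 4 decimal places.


Put-call parity: C - P = S_0 * exp(-qT) - K * exp(-rT).
S_0 * exp(-qT) = 0.9900 * 0.97409154 = 0.96435062
K * exp(-rT) = 0.8900 * 0.95027867 = 0.84574802
P = C - S*exp(-qT) + K*exp(-rT)
P = 0.2069 - 0.96435062 + 0.84574802 = 0.0883

Answer: Put price = 0.0883


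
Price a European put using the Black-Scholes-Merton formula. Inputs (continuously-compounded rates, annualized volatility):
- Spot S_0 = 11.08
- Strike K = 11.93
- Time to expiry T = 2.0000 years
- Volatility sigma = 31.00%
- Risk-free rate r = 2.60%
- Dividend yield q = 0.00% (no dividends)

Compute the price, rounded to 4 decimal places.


Answer: Price = 2.0689

Derivation:
d1 = (ln(S/K) + (r - q + 0.5*sigma^2) * T) / (sigma * sqrt(T)) = 0.16921623
d2 = d1 - sigma * sqrt(T) = -0.26918997
exp(-rT) = 0.94932887; exp(-qT) = 1.00000000
P = K * exp(-rT) * N(-d2) - S_0 * exp(-qT) * N(-d1)
N(-d1) = 0.43281328; N(-d2) = 0.60610825
P = 11.9300 * 0.94932887 * 0.60610825 - 11.0800 * 1.00000000 * 0.43281328 = 2.0689


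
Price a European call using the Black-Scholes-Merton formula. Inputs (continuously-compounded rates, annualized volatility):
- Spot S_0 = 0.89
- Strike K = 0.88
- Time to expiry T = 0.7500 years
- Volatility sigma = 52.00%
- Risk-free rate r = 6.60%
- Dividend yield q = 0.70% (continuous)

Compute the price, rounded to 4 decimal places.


Answer: Price = 0.1785

Derivation:
d1 = (ln(S/K) + (r - q + 0.5*sigma^2) * T) / (sigma * sqrt(T)) = 0.34851872
d2 = d1 - sigma * sqrt(T) = -0.10181449
exp(-rT) = 0.95170516; exp(-qT) = 0.99476376
C = S_0 * exp(-qT) * N(d1) - K * exp(-rT) * N(d2)
N(d1) = 0.63627467; N(d2) = 0.45945196
C = 0.8900 * 0.99476376 * 0.63627467 - 0.8800 * 0.95170516 * 0.45945196 = 0.1785


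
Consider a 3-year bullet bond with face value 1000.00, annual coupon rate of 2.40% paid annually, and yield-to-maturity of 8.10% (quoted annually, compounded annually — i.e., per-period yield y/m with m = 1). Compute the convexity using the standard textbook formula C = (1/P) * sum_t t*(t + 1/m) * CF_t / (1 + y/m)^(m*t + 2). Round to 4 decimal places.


Answer: Convexity = 9.9228

Derivation:
Coupon per period c = face * coupon_rate / m = 24.000000
Periods per year m = 1; per-period yield y/m = 0.081000
Number of cashflows N = 3
Cashflows (t years, CF_t, discount factor 1/(1+y/m)^(m*t), PV):
  t = 1.0000: CF_t = 24.000000, DF = 0.925069, PV = 22.201665
  t = 2.0000: CF_t = 24.000000, DF = 0.855753, PV = 20.538081
  t = 3.0000: CF_t = 1024.000000, DF = 0.791631, PV = 810.630378
Price P = sum_t PV_t = 853.370124
Convexity numerator sum_t t*(t + 1/m) * CF_t / (1+y/m)^(m*t + 2):
  t = 1.0000: term = 37.998299
  t = 2.0000: term = 105.453189
  t = 3.0000: term = 8324.396020
Convexity = (1/P) * sum = 8467.847508 / 853.370124 = 9.922831


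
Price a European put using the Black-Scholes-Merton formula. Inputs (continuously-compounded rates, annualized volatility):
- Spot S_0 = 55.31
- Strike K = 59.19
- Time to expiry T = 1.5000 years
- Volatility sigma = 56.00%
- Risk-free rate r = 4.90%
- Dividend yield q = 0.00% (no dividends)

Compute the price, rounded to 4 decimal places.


Answer: Price = 14.6434

Derivation:
d1 = (ln(S/K) + (r - q + 0.5*sigma^2) * T) / (sigma * sqrt(T)) = 0.35124096
d2 = d1 - sigma * sqrt(T) = -0.33461617
exp(-rT) = 0.92913615; exp(-qT) = 1.00000000
P = K * exp(-rT) * N(-d2) - S_0 * exp(-qT) * N(-d1)
N(-d1) = 0.36270379; N(-d2) = 0.63104268
P = 59.1900 * 0.92913615 * 0.63104268 - 55.3100 * 1.00000000 * 0.36270379 = 14.6434


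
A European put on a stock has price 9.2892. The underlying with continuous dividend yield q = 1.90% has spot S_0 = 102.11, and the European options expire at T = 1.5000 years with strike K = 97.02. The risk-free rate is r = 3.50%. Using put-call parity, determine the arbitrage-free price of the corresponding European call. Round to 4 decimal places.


Put-call parity: C - P = S_0 * exp(-qT) - K * exp(-rT).
S_0 * exp(-qT) = 102.1100 * 0.97190229 = 99.24094326
K * exp(-rT) = 97.0200 * 0.94885432 = 92.05784623
C = P + S*exp(-qT) - K*exp(-rT)
C = 9.2892 + 99.24094326 - 92.05784623 = 16.4723

Answer: Call price = 16.4723


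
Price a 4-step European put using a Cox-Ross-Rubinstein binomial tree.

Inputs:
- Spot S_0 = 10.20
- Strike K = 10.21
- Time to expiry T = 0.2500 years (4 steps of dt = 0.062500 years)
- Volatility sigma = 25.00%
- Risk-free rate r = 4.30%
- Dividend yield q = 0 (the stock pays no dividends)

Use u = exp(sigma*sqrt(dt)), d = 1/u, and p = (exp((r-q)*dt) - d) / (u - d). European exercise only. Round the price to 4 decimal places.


Answer: Price = V(0,0) = 0.4292

Derivation:
dt = T/N = 0.062500
u = exp(sigma*sqrt(dt)) = 1.064494; d = 1/u = 0.939413
p = (exp((r-q)*dt) - d) / (u - d) = 0.505895
Discount per step: exp(-r*dt) = 0.997316
Stock lattice S(k, i) with i counting down-moves:
  k=0: S(0,0) = 10.2000
  k=1: S(1,0) = 10.8578; S(1,1) = 9.5820
  k=2: S(2,0) = 11.5581; S(2,1) = 10.2000; S(2,2) = 9.0015
  k=3: S(3,0) = 12.3035; S(3,1) = 10.8578; S(3,2) = 9.5820; S(3,3) = 8.4561
  k=4: S(4,0) = 13.0971; S(4,1) = 11.5581; S(4,2) = 10.2000; S(4,3) = 9.0015; S(4,4) = 7.9438
Terminal payoffs V(N, i) = max(K - S_T, 0):
  V(4,0) = 0.000000; V(4,1) = 0.000000; V(4,2) = 0.010000; V(4,3) = 1.208532; V(4,4) = 2.266232
Backward induction: V(k, i) = exp(-r*dt) * [p * V(k+1, i) + (1-p) * V(k+1, i+1)].
  V(3,0) = exp(-r*dt) * [p*0.000000 + (1-p)*0.000000] = 0.000000
  V(3,1) = exp(-r*dt) * [p*0.000000 + (1-p)*0.010000] = 0.004928
  V(3,2) = exp(-r*dt) * [p*0.010000 + (1-p)*1.208532] = 0.600584
  V(3,3) = exp(-r*dt) * [p*1.208532 + (1-p)*2.266232] = 1.726500
  V(2,0) = exp(-r*dt) * [p*0.000000 + (1-p)*0.004928] = 0.002428
  V(2,1) = exp(-r*dt) * [p*0.004928 + (1-p)*0.600584] = 0.298441
  V(2,2) = exp(-r*dt) * [p*0.600584 + (1-p)*1.726500] = 1.153800
  V(1,0) = exp(-r*dt) * [p*0.002428 + (1-p)*0.298441] = 0.148291
  V(1,1) = exp(-r*dt) * [p*0.298441 + (1-p)*1.153800] = 0.719143
  V(0,0) = exp(-r*dt) * [p*0.148291 + (1-p)*0.719143] = 0.429197


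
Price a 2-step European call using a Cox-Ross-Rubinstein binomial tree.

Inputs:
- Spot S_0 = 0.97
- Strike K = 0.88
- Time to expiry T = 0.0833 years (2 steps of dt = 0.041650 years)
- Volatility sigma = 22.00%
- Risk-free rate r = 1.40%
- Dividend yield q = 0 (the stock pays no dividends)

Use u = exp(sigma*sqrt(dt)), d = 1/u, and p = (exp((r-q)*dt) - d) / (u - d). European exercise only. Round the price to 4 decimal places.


Answer: Price = V(0,0) = 0.0910

Derivation:
dt = T/N = 0.041650
u = exp(sigma*sqrt(dt)) = 1.045922; d = 1/u = 0.956095
p = (exp((r-q)*dt) - d) / (u - d) = 0.495271
Discount per step: exp(-r*dt) = 0.999417
Stock lattice S(k, i) with i counting down-moves:
  k=0: S(0,0) = 0.9700
  k=1: S(1,0) = 1.0145; S(1,1) = 0.9274
  k=2: S(2,0) = 1.0611; S(2,1) = 0.9700; S(2,2) = 0.8867
Terminal payoffs V(N, i) = max(S_T - K, 0):
  V(2,0) = 0.181133; V(2,1) = 0.090000; V(2,2) = 0.006694
Backward induction: V(k, i) = exp(-r*dt) * [p * V(k+1, i) + (1-p) * V(k+1, i+1)].
  V(1,0) = exp(-r*dt) * [p*0.181133 + (1-p)*0.090000] = 0.135057
  V(1,1) = exp(-r*dt) * [p*0.090000 + (1-p)*0.006694] = 0.047925
  V(0,0) = exp(-r*dt) * [p*0.135057 + (1-p)*0.047925] = 0.091026


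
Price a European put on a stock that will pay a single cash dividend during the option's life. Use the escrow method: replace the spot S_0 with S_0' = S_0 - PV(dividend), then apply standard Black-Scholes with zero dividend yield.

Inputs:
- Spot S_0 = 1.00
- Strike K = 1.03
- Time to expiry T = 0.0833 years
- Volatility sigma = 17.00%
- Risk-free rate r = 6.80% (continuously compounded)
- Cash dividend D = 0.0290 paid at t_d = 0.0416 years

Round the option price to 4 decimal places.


Answer: Price = 0.0566

Derivation:
PV(D) = D * exp(-r * t_d) = 0.0290 * 0.99717520 = 0.02891808
S_0' = S_0 - PV(D) = 1.0000 - 0.02891808 = 0.97108192
d1 = (ln(S_0'/K) + (r + sigma^2/2)*T) / (sigma*sqrt(T)) = -1.06053625
d2 = d1 - sigma*sqrt(T) = -1.10960121
exp(-rT) = 0.99435161
N(-d1) = 0.85554965; N(-d2) = 0.86641455
P = K * exp(-rT) * N(-d2) - S_0' * N(-d1) = 1.0300 * 0.99435161 * 0.86641455 - 0.97108192 * 0.85554965 = 0.0566


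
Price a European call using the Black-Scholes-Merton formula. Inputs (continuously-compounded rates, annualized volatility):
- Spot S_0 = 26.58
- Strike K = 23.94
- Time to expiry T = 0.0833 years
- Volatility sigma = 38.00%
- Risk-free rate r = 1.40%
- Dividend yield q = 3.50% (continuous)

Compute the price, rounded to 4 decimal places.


Answer: Price = 2.8488

Derivation:
d1 = (ln(S/K) + (r - q + 0.5*sigma^2) * T) / (sigma * sqrt(T)) = 0.99269387
d2 = d1 - sigma * sqrt(T) = 0.88301926
exp(-rT) = 0.99883448; exp(-qT) = 0.99708875
C = S_0 * exp(-qT) * N(d1) - K * exp(-rT) * N(d2)
N(d1) = 0.83957042; N(d2) = 0.81138707
C = 26.5800 * 0.99708875 * 0.83957042 - 23.9400 * 0.99883448 * 0.81138707 = 2.8488


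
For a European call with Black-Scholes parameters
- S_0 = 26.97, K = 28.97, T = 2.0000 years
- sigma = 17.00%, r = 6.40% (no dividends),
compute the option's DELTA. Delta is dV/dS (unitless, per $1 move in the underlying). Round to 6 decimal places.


d1 = 0.3550687844; d2 = 0.1146524788
phi(d1) = 0.3745704209; exp(-qT) = 1.0000000000; exp(-rT) = 0.8798533791
N(d1) = 0.6387309693
Delta = exp(-qT) * N(d1) = 1.0000000000 * 0.6387309693 = 0.638731

Answer: Delta = 0.638731


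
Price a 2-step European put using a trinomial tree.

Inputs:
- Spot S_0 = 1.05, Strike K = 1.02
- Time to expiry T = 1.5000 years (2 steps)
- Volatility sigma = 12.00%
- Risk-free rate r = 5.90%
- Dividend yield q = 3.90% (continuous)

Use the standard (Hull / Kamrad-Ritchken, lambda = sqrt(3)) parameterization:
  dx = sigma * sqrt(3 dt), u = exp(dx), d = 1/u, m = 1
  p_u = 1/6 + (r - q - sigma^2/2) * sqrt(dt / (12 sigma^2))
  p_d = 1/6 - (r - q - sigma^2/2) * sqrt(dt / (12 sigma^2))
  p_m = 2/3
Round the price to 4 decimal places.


Answer: Price = V(0,0) = 0.0296

Derivation:
dt = T/N = 0.750000; dx = sigma*sqrt(3*dt) = 0.180000
u = exp(dx) = 1.197217; d = 1/u = 0.835270
p_u = 0.193333, p_m = 0.666667, p_d = 0.140000
Discount per step: exp(-r*dt) = 0.956715
Stock lattice S(k, j) with j the centered position index:
  k=0: S(0,+0) = 1.0500
  k=1: S(1,-1) = 0.8770; S(1,+0) = 1.0500; S(1,+1) = 1.2571
  k=2: S(2,-2) = 0.7326; S(2,-1) = 0.8770; S(2,+0) = 1.0500; S(2,+1) = 1.2571; S(2,+2) = 1.5050
Terminal payoffs V(N, j) = max(K - S_T, 0):
  V(2,-2) = 0.287440; V(2,-1) = 0.142966; V(2,+0) = 0.000000; V(2,+1) = 0.000000; V(2,+2) = 0.000000
Backward induction: V(k, j) = exp(-r*dt) * [p_u * V(k+1, j+1) + p_m * V(k+1, j) + p_d * V(k+1, j-1)]
  V(1,-1) = exp(-r*dt) * [p_u*0.000000 + p_m*0.142966 + p_d*0.287440] = 0.129685
  V(1,+0) = exp(-r*dt) * [p_u*0.000000 + p_m*0.000000 + p_d*0.142966] = 0.019149
  V(1,+1) = exp(-r*dt) * [p_u*0.000000 + p_m*0.000000 + p_d*0.000000] = 0.000000
  V(0,+0) = exp(-r*dt) * [p_u*0.000000 + p_m*0.019149 + p_d*0.129685] = 0.029583


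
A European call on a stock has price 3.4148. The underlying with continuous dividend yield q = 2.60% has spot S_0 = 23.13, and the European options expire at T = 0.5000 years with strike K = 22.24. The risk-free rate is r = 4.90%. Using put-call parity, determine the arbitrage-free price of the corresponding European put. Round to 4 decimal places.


Answer: Put price = 2.2853

Derivation:
Put-call parity: C - P = S_0 * exp(-qT) - K * exp(-rT).
S_0 * exp(-qT) = 23.1300 * 0.98708414 = 22.83125604
K * exp(-rT) = 22.2400 * 0.97579769 = 21.70174060
P = C - S*exp(-qT) + K*exp(-rT)
P = 3.4148 - 22.83125604 + 21.70174060 = 2.2853


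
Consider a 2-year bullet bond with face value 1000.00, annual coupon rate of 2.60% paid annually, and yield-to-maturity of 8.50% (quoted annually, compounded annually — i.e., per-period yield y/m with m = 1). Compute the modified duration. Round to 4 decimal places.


Answer: Modified duration = 1.8187

Derivation:
Coupon per period c = face * coupon_rate / m = 26.000000
Periods per year m = 1; per-period yield y/m = 0.085000
Number of cashflows N = 2
Cashflows (t years, CF_t, discount factor 1/(1+y/m)^(m*t), PV):
  t = 1.0000: CF_t = 26.000000, DF = 0.921659, PV = 23.963134
  t = 2.0000: CF_t = 1026.000000, DF = 0.849455, PV = 871.541124
Price P = sum_t PV_t = 895.504258
First compute Macaulay numerator sum_t t * PV_t:
  t * PV_t at t = 1.0000: 23.963134
  t * PV_t at t = 2.0000: 1743.082249
Macaulay duration D = 1767.045382 / 895.504258 = 1.973241
Modified duration = D / (1 + y/m) = 1.973241 / (1 + 0.085000) = 1.818655


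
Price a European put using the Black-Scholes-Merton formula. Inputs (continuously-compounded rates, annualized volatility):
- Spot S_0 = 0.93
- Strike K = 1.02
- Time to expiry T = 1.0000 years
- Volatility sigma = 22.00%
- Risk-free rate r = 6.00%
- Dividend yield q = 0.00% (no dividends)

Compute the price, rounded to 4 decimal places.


Answer: Price = 0.0990

Derivation:
d1 = (ln(S/K) + (r - q + 0.5*sigma^2) * T) / (sigma * sqrt(T)) = -0.03715146
d2 = d1 - sigma * sqrt(T) = -0.25715146
exp(-rT) = 0.94176453; exp(-qT) = 1.00000000
P = K * exp(-rT) * N(-d2) - S_0 * exp(-qT) * N(-d1)
N(-d1) = 0.51481788; N(-d2) = 0.60146907
P = 1.0200 * 0.94176453 * 0.60146907 - 0.9300 * 1.00000000 * 0.51481788 = 0.0990


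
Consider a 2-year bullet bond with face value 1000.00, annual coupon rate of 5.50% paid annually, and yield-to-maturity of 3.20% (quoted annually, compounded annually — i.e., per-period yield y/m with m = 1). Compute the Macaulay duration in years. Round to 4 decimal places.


Answer: Macaulay duration = 1.9489 years

Derivation:
Coupon per period c = face * coupon_rate / m = 55.000000
Periods per year m = 1; per-period yield y/m = 0.032000
Number of cashflows N = 2
Cashflows (t years, CF_t, discount factor 1/(1+y/m)^(m*t), PV):
  t = 1.0000: CF_t = 55.000000, DF = 0.968992, PV = 53.294574
  t = 2.0000: CF_t = 1055.000000, DF = 0.938946, PV = 990.588006
Price P = sum_t PV_t = 1043.882579
Macaulay numerator sum_t t * PV_t:
  t * PV_t at t = 1.0000: 53.294574
  t * PV_t at t = 2.0000: 1981.176011
Macaulay duration D = (sum_t t * PV_t) / P = 2034.470585 / 1043.882579 = 1.948946


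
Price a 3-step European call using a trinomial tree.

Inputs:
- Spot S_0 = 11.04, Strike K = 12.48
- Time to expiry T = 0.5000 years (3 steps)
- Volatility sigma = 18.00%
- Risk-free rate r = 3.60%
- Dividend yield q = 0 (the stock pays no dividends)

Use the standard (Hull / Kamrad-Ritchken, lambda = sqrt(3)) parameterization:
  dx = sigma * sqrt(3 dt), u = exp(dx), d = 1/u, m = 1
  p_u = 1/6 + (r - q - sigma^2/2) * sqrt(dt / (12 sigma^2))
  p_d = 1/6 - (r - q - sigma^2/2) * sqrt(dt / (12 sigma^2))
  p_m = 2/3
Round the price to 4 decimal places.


dt = T/N = 0.166667; dx = sigma*sqrt(3*dt) = 0.127279
u = exp(dx) = 1.135734; d = 1/u = 0.880488
p_u = 0.179630, p_m = 0.666667, p_d = 0.153703
Discount per step: exp(-r*dt) = 0.994018
Stock lattice S(k, j) with j the centered position index:
  k=0: S(0,+0) = 11.0400
  k=1: S(1,-1) = 9.7206; S(1,+0) = 11.0400; S(1,+1) = 12.5385
  k=2: S(2,-2) = 8.5589; S(2,-1) = 9.7206; S(2,+0) = 11.0400; S(2,+1) = 12.5385; S(2,+2) = 14.2404
  k=3: S(3,-3) = 7.5360; S(3,-2) = 8.5589; S(3,-1) = 9.7206; S(3,+0) = 11.0400; S(3,+1) = 12.5385; S(3,+2) = 14.2404; S(3,+3) = 16.1733
Terminal payoffs V(N, j) = max(S_T - K, 0):
  V(3,-3) = 0.000000; V(3,-2) = 0.000000; V(3,-1) = 0.000000; V(3,+0) = 0.000000; V(3,+1) = 0.058504; V(3,+2) = 1.760407; V(3,+3) = 3.693316
Backward induction: V(k, j) = exp(-r*dt) * [p_u * V(k+1, j+1) + p_m * V(k+1, j) + p_d * V(k+1, j-1)]
  V(2,-2) = exp(-r*dt) * [p_u*0.000000 + p_m*0.000000 + p_d*0.000000] = 0.000000
  V(2,-1) = exp(-r*dt) * [p_u*0.000000 + p_m*0.000000 + p_d*0.000000] = 0.000000
  V(2,+0) = exp(-r*dt) * [p_u*0.058504 + p_m*0.000000 + p_d*0.000000] = 0.010446
  V(2,+1) = exp(-r*dt) * [p_u*1.760407 + p_m*0.058504 + p_d*0.000000] = 0.353100
  V(2,+2) = exp(-r*dt) * [p_u*3.693316 + p_m*1.760407 + p_d*0.058504] = 1.834985
  V(1,-1) = exp(-r*dt) * [p_u*0.010446 + p_m*0.000000 + p_d*0.000000] = 0.001865
  V(1,+0) = exp(-r*dt) * [p_u*0.353100 + p_m*0.010446 + p_d*0.000000] = 0.069971
  V(1,+1) = exp(-r*dt) * [p_u*1.834985 + p_m*0.353100 + p_d*0.010446] = 0.563235
  V(0,+0) = exp(-r*dt) * [p_u*0.563235 + p_m*0.069971 + p_d*0.001865] = 0.147222

Answer: Price = V(0,0) = 0.1472
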